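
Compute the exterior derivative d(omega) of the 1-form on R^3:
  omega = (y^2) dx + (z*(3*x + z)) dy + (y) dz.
d(omega) = (-2*y + 3*z) dx ∧ dy + (-3*x - 2*z + 1) dy ∧ dz

For a 1-form omega = sum_i f_i dx_i, the exterior derivative is
  d(omega) = sum_{i < j} (∂f_j/∂x_i - ∂f_i/∂x_j) dx_i ∧ dx_j.
  coefficient of dx ∧ dy: ∂f_2/∂x - ∂f_1/∂y = ∂(z*(3*x + z))/∂x - ∂(y^2)/∂y = -2*y + 3*z
  coefficient of dy ∧ dz: ∂f_3/∂y - ∂f_2/∂z = ∂(y)/∂y - ∂(z*(3*x + z))/∂z = -3*x - 2*z + 1
Assembling: d(omega) = (-2*y + 3*z) dx ∧ dy + (-3*x - 2*z + 1) dy ∧ dz.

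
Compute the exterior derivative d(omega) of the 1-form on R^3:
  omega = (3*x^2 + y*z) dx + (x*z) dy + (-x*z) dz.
d(omega) = (-y - z) dx ∧ dz + (-x) dy ∧ dz

For a 1-form omega = sum_i f_i dx_i, the exterior derivative is
  d(omega) = sum_{i < j} (∂f_j/∂x_i - ∂f_i/∂x_j) dx_i ∧ dx_j.
  coefficient of dx ∧ dz: ∂f_3/∂x - ∂f_1/∂z = ∂(-x*z)/∂x - ∂(3*x^2 + y*z)/∂z = -y - z
  coefficient of dy ∧ dz: ∂f_3/∂y - ∂f_2/∂z = ∂(-x*z)/∂y - ∂(x*z)/∂z = -x
Assembling: d(omega) = (-y - z) dx ∧ dz + (-x) dy ∧ dz.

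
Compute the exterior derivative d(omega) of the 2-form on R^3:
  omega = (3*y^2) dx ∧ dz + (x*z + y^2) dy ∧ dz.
d(omega) = (-6*y + z) dx ∧ dy ∧ dz

For a 2-form omega = sum_{i<j} g_{ij} dx_i ∧ dx_j, the exterior derivative is
  d(omega) = sum_{i<j} d(g_{ij}) ∧ dx_i ∧ dx_j = sum_{i<j, k} (∂g_{ij}/∂x_k) dx_k ∧ dx_i ∧ dx_j.
Expand each term, using dx_k ∧ dx_i ∧ dx_j = sgn(permutation) dx_{(a)} ∧ dx_{(b)} ∧ dx_{(c)} with (a < b < c) sorted:
  d(3*y^2) includes (∂/∂y)(3*y^2) dy = (6*y) dy, which multiplied by dx ∧ dz gives (-6*y) dx ∧ dy ∧ dz
  d(x*z + y^2) includes (∂/∂x)(x*z + y^2) dx = (z) dx, which multiplied by dy ∧ dz gives (z) dx ∧ dy ∧ dz
Collecting like 3-forms: d(omega) = (-6*y + z) dx ∧ dy ∧ dz.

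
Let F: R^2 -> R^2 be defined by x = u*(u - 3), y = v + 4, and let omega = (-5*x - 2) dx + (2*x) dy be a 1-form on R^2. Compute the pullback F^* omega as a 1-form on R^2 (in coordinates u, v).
F^* omega = (-10*u^3 + 45*u^2 - 49*u + 6) du + (2*u*(u - 3)) dv

Using F^*(f dg) = (f ∘ F) d(g ∘ F), substitute each coordinate x_i by F_i(u, v) in f_i, and replace dx_i by d F_i = (∂F_i/∂u) du + (∂F_i/∂v) dv.
  For the x component: f_1(F) = -5*u^2 + 15*u - 2; d F_1 = (2*u - 3) du + (0) dv
  For the y component: f_2(F) = 2*u*(u - 3); d F_2 = (0) du + (1) dv
Combining and collecting du, dv coefficients:
  coeff of du: -10*u^3 + 45*u^2 - 49*u + 6
  coeff of dv: 2*u*(u - 3)
F^* omega = (-10*u^3 + 45*u^2 - 49*u + 6) du + (2*u*(u - 3)) dv.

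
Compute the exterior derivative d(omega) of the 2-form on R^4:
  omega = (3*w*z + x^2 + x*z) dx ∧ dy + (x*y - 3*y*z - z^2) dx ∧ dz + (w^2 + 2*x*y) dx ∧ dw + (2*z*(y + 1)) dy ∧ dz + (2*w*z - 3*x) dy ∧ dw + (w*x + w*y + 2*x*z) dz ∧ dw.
d(omega) = (3*w + 3*z) dx ∧ dy ∧ dz + (-2*x + 3*z - 3) dx ∧ dy ∧ dw + (-w) dy ∧ dz ∧ dw + (w + 2*z) dx ∧ dz ∧ dw

For a 2-form omega = sum_{i<j} g_{ij} dx_i ∧ dx_j, the exterior derivative is
  d(omega) = sum_{i<j} d(g_{ij}) ∧ dx_i ∧ dx_j = sum_{i<j, k} (∂g_{ij}/∂x_k) dx_k ∧ dx_i ∧ dx_j.
Expand each term, using dx_k ∧ dx_i ∧ dx_j = sgn(permutation) dx_{(a)} ∧ dx_{(b)} ∧ dx_{(c)} with (a < b < c) sorted:
  d(3*w*z + x^2 + x*z) includes (∂/∂z)(3*w*z + x^2 + x*z) dz = (3*w + x) dz, which multiplied by dx ∧ dy gives (3*w + x) dx ∧ dy ∧ dz
  d(3*w*z + x^2 + x*z) includes (∂/∂w)(3*w*z + x^2 + x*z) dw = (3*z) dw, which multiplied by dx ∧ dy gives (3*z) dx ∧ dy ∧ dw
  d(x*y - 3*y*z - z^2) includes (∂/∂y)(x*y - 3*y*z - z^2) dy = (x - 3*z) dy, which multiplied by dx ∧ dz gives (-x + 3*z) dx ∧ dy ∧ dz
  d(w^2 + 2*x*y) includes (∂/∂y)(w^2 + 2*x*y) dy = (2*x) dy, which multiplied by dx ∧ dw gives (-2*x) dx ∧ dy ∧ dw
  d(2*w*z - 3*x) includes (∂/∂x)(2*w*z - 3*x) dx = (-3) dx, which multiplied by dy ∧ dw gives (-3) dx ∧ dy ∧ dw
  d(2*w*z - 3*x) includes (∂/∂z)(2*w*z - 3*x) dz = (2*w) dz, which multiplied by dy ∧ dw gives (-2*w) dy ∧ dz ∧ dw
  d(w*x + w*y + 2*x*z) includes (∂/∂x)(w*x + w*y + 2*x*z) dx = (w + 2*z) dx, which multiplied by dz ∧ dw gives (w + 2*z) dx ∧ dz ∧ dw
  d(w*x + w*y + 2*x*z) includes (∂/∂y)(w*x + w*y + 2*x*z) dy = (w) dy, which multiplied by dz ∧ dw gives (w) dy ∧ dz ∧ dw
Collecting like 3-forms: d(omega) = (3*w + 3*z) dx ∧ dy ∧ dz + (-2*x + 3*z - 3) dx ∧ dy ∧ dw + (-w) dy ∧ dz ∧ dw + (w + 2*z) dx ∧ dz ∧ dw.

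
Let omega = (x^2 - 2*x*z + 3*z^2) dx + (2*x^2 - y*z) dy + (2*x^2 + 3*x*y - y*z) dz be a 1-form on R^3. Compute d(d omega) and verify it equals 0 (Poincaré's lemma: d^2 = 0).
d(d omega) = 0

Step 1: d omega = sum_{i<j} (∂f_j/∂x_i - ∂f_i/∂x_j) dx_i ∧ dx_j:
  coeff of dx ∧ dy: 4*x
  coeff of dx ∧ dz: 6*x + 3*y - 6*z
  coeff of dy ∧ dz: 3*x + y - z
Step 2: Apply d again to each 2-form coefficient. The only possible 3-form in R^3 is dx ∧ dy ∧ dz, with coefficient
  ∂(coeff of dy∧dz)/∂x - ∂(coeff of dx∧dz)/∂y + ∂(coeff of dx∧dy)/∂z
  = ∂/∂x (3*x + y - z) - ∂/∂y (6*x + 3*y - 6*z) + ∂/∂z (4*x).
Each of these terms simplifies to sums of mixed partials that cancel in pairs. The result is 0 (by equality of mixed partials for smooth functions — Schwarz / Clairaut).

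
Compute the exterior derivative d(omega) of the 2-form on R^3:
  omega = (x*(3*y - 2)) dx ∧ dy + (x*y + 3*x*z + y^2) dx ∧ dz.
d(omega) = (-x - 2*y) dx ∧ dy ∧ dz

For a 2-form omega = sum_{i<j} g_{ij} dx_i ∧ dx_j, the exterior derivative is
  d(omega) = sum_{i<j} d(g_{ij}) ∧ dx_i ∧ dx_j = sum_{i<j, k} (∂g_{ij}/∂x_k) dx_k ∧ dx_i ∧ dx_j.
Expand each term, using dx_k ∧ dx_i ∧ dx_j = sgn(permutation) dx_{(a)} ∧ dx_{(b)} ∧ dx_{(c)} with (a < b < c) sorted:
  d(x*y + 3*x*z + y^2) includes (∂/∂y)(x*y + 3*x*z + y^2) dy = (x + 2*y) dy, which multiplied by dx ∧ dz gives (-x - 2*y) dx ∧ dy ∧ dz
Collecting like 3-forms: d(omega) = (-x - 2*y) dx ∧ dy ∧ dz.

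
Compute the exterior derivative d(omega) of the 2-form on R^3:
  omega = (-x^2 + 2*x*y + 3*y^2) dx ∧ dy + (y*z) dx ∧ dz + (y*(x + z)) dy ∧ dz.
d(omega) = (y - z) dx ∧ dy ∧ dz

For a 2-form omega = sum_{i<j} g_{ij} dx_i ∧ dx_j, the exterior derivative is
  d(omega) = sum_{i<j} d(g_{ij}) ∧ dx_i ∧ dx_j = sum_{i<j, k} (∂g_{ij}/∂x_k) dx_k ∧ dx_i ∧ dx_j.
Expand each term, using dx_k ∧ dx_i ∧ dx_j = sgn(permutation) dx_{(a)} ∧ dx_{(b)} ∧ dx_{(c)} with (a < b < c) sorted:
  d(y*z) includes (∂/∂y)(y*z) dy = (z) dy, which multiplied by dx ∧ dz gives (-z) dx ∧ dy ∧ dz
  d(y*(x + z)) includes (∂/∂x)(y*(x + z)) dx = (y) dx, which multiplied by dy ∧ dz gives (y) dx ∧ dy ∧ dz
Collecting like 3-forms: d(omega) = (y - z) dx ∧ dy ∧ dz.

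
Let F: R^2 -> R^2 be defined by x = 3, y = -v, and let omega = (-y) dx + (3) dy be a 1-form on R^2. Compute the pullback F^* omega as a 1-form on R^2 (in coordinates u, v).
F^* omega = (-3) dv

Using F^*(f dg) = (f ∘ F) d(g ∘ F), substitute each coordinate x_i by F_i(u, v) in f_i, and replace dx_i by d F_i = (∂F_i/∂u) du + (∂F_i/∂v) dv.
  For the x component: f_1(F) = v; d F_1 = (0) du + (0) dv
  For the y component: f_2(F) = 3; d F_2 = (0) du + (-1) dv
Combining and collecting du, dv coefficients:
  coeff of du: 0
  coeff of dv: -3
F^* omega = (-3) dv.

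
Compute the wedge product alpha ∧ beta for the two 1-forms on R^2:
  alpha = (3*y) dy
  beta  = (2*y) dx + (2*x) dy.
alpha ∧ beta = (-6*y^2) dx ∧ dy

Distribute the wedge, using dx_i ∧ dx_j = -dx_j ∧ dx_i and dx_i ∧ dx_i = 0. For each pair (i, j) with i < j, the coefficient of dx_i ∧ dx_j in alpha ∧ beta is (alpha_i * beta_j - alpha_j * beta_i). Collecting: alpha ∧ beta = (-6*y^2) dx ∧ dy.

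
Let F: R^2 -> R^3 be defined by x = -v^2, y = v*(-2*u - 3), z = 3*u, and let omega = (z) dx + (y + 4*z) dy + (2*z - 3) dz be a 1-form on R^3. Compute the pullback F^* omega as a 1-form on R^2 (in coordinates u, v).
F^* omega = (4*u*v^2 - 24*u*v + 18*u + 6*v^2 - 9) du + (4*u^2*v - 24*u^2 + 6*u*v - 36*u + 9*v) dv

Using F^*(f dg) = (f ∘ F) d(g ∘ F), substitute each coordinate x_i by F_i(u, v) in f_i, and replace dx_i by d F_i = (∂F_i/∂u) du + (∂F_i/∂v) dv.
  For the x component: f_1(F) = 3*u; d F_1 = (0) du + (-2*v) dv
  For the y component: f_2(F) = -2*u*v + 12*u - 3*v; d F_2 = (-2*v) du + (-2*u - 3) dv
  For the z component: f_3(F) = 6*u - 3; d F_3 = (3) du + (0) dv
Combining and collecting du, dv coefficients:
  coeff of du: 4*u*v^2 - 24*u*v + 18*u + 6*v^2 - 9
  coeff of dv: 4*u^2*v - 24*u^2 + 6*u*v - 36*u + 9*v
F^* omega = (4*u*v^2 - 24*u*v + 18*u + 6*v^2 - 9) du + (4*u^2*v - 24*u^2 + 6*u*v - 36*u + 9*v) dv.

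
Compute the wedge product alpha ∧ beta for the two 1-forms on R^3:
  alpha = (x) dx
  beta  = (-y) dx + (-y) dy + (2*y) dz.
alpha ∧ beta = (-x*y) dx ∧ dy + (2*x*y) dx ∧ dz

Distribute the wedge, using dx_i ∧ dx_j = -dx_j ∧ dx_i and dx_i ∧ dx_i = 0. For each pair (i, j) with i < j, the coefficient of dx_i ∧ dx_j in alpha ∧ beta is (alpha_i * beta_j - alpha_j * beta_i). Collecting: alpha ∧ beta = (-x*y) dx ∧ dy + (2*x*y) dx ∧ dz.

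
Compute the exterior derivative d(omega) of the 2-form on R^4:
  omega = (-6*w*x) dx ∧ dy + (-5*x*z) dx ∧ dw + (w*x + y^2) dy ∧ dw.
d(omega) = (w - 6*x) dx ∧ dy ∧ dw + (5*x) dx ∧ dz ∧ dw

For a 2-form omega = sum_{i<j} g_{ij} dx_i ∧ dx_j, the exterior derivative is
  d(omega) = sum_{i<j} d(g_{ij}) ∧ dx_i ∧ dx_j = sum_{i<j, k} (∂g_{ij}/∂x_k) dx_k ∧ dx_i ∧ dx_j.
Expand each term, using dx_k ∧ dx_i ∧ dx_j = sgn(permutation) dx_{(a)} ∧ dx_{(b)} ∧ dx_{(c)} with (a < b < c) sorted:
  d(-6*w*x) includes (∂/∂w)(-6*w*x) dw = (-6*x) dw, which multiplied by dx ∧ dy gives (-6*x) dx ∧ dy ∧ dw
  d(-5*x*z) includes (∂/∂z)(-5*x*z) dz = (-5*x) dz, which multiplied by dx ∧ dw gives (5*x) dx ∧ dz ∧ dw
  d(w*x + y^2) includes (∂/∂x)(w*x + y^2) dx = (w) dx, which multiplied by dy ∧ dw gives (w) dx ∧ dy ∧ dw
Collecting like 3-forms: d(omega) = (w - 6*x) dx ∧ dy ∧ dw + (5*x) dx ∧ dz ∧ dw.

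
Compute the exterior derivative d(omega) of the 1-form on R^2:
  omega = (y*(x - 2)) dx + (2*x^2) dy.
d(omega) = (3*x + 2) dx ∧ dy

For a 1-form omega = sum_i f_i dx_i, the exterior derivative is
  d(omega) = sum_{i < j} (∂f_j/∂x_i - ∂f_i/∂x_j) dx_i ∧ dx_j.
  coefficient of dx ∧ dy: ∂f_2/∂x - ∂f_1/∂y = ∂(2*x^2)/∂x - ∂(y*(x - 2))/∂y = 3*x + 2
Assembling: d(omega) = (3*x + 2) dx ∧ dy.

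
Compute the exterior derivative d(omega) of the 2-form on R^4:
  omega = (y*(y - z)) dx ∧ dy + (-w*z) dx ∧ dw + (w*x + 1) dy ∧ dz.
d(omega) = (w - y) dx ∧ dy ∧ dz + (w) dx ∧ dz ∧ dw + (x) dy ∧ dz ∧ dw

For a 2-form omega = sum_{i<j} g_{ij} dx_i ∧ dx_j, the exterior derivative is
  d(omega) = sum_{i<j} d(g_{ij}) ∧ dx_i ∧ dx_j = sum_{i<j, k} (∂g_{ij}/∂x_k) dx_k ∧ dx_i ∧ dx_j.
Expand each term, using dx_k ∧ dx_i ∧ dx_j = sgn(permutation) dx_{(a)} ∧ dx_{(b)} ∧ dx_{(c)} with (a < b < c) sorted:
  d(y*(y - z)) includes (∂/∂z)(y*(y - z)) dz = (-y) dz, which multiplied by dx ∧ dy gives (-y) dx ∧ dy ∧ dz
  d(-w*z) includes (∂/∂z)(-w*z) dz = (-w) dz, which multiplied by dx ∧ dw gives (w) dx ∧ dz ∧ dw
  d(w*x + 1) includes (∂/∂x)(w*x + 1) dx = (w) dx, which multiplied by dy ∧ dz gives (w) dx ∧ dy ∧ dz
  d(w*x + 1) includes (∂/∂w)(w*x + 1) dw = (x) dw, which multiplied by dy ∧ dz gives (x) dy ∧ dz ∧ dw
Collecting like 3-forms: d(omega) = (w - y) dx ∧ dy ∧ dz + (w) dx ∧ dz ∧ dw + (x) dy ∧ dz ∧ dw.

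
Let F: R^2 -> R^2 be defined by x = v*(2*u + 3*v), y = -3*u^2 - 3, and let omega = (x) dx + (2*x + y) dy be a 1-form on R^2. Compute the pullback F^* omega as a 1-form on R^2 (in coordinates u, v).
F^* omega = (18*u^3 - 24*u^2*v - 32*u*v^2 + 18*u + 6*v^3) du + (2*v*(2*u^2 + 9*u*v + 9*v^2)) dv

Using F^*(f dg) = (f ∘ F) d(g ∘ F), substitute each coordinate x_i by F_i(u, v) in f_i, and replace dx_i by d F_i = (∂F_i/∂u) du + (∂F_i/∂v) dv.
  For the x component: f_1(F) = v*(2*u + 3*v); d F_1 = (2*v) du + (2*u + 6*v) dv
  For the y component: f_2(F) = -3*u^2 + 4*u*v + 6*v^2 - 3; d F_2 = (-6*u) du + (0) dv
Combining and collecting du, dv coefficients:
  coeff of du: 18*u^3 - 24*u^2*v - 32*u*v^2 + 18*u + 6*v^3
  coeff of dv: 2*v*(2*u^2 + 9*u*v + 9*v^2)
F^* omega = (18*u^3 - 24*u^2*v - 32*u*v^2 + 18*u + 6*v^3) du + (2*v*(2*u^2 + 9*u*v + 9*v^2)) dv.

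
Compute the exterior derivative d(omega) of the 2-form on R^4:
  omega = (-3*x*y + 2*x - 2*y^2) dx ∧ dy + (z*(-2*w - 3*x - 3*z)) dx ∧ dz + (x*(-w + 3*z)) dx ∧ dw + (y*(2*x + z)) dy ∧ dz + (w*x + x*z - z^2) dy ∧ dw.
d(omega) = (-3*x - 2*z) dx ∧ dz ∧ dw + (2*y) dx ∧ dy ∧ dz + (w + z) dx ∧ dy ∧ dw + (-x + 2*z) dy ∧ dz ∧ dw

For a 2-form omega = sum_{i<j} g_{ij} dx_i ∧ dx_j, the exterior derivative is
  d(omega) = sum_{i<j} d(g_{ij}) ∧ dx_i ∧ dx_j = sum_{i<j, k} (∂g_{ij}/∂x_k) dx_k ∧ dx_i ∧ dx_j.
Expand each term, using dx_k ∧ dx_i ∧ dx_j = sgn(permutation) dx_{(a)} ∧ dx_{(b)} ∧ dx_{(c)} with (a < b < c) sorted:
  d(z*(-2*w - 3*x - 3*z)) includes (∂/∂w)(z*(-2*w - 3*x - 3*z)) dw = (-2*z) dw, which multiplied by dx ∧ dz gives (-2*z) dx ∧ dz ∧ dw
  d(x*(-w + 3*z)) includes (∂/∂z)(x*(-w + 3*z)) dz = (3*x) dz, which multiplied by dx ∧ dw gives (-3*x) dx ∧ dz ∧ dw
  d(y*(2*x + z)) includes (∂/∂x)(y*(2*x + z)) dx = (2*y) dx, which multiplied by dy ∧ dz gives (2*y) dx ∧ dy ∧ dz
  d(w*x + x*z - z^2) includes (∂/∂x)(w*x + x*z - z^2) dx = (w + z) dx, which multiplied by dy ∧ dw gives (w + z) dx ∧ dy ∧ dw
  d(w*x + x*z - z^2) includes (∂/∂z)(w*x + x*z - z^2) dz = (x - 2*z) dz, which multiplied by dy ∧ dw gives (-x + 2*z) dy ∧ dz ∧ dw
Collecting like 3-forms: d(omega) = (-3*x - 2*z) dx ∧ dz ∧ dw + (2*y) dx ∧ dy ∧ dz + (w + z) dx ∧ dy ∧ dw + (-x + 2*z) dy ∧ dz ∧ dw.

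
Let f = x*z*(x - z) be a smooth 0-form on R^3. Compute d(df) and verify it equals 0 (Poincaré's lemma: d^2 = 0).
d(df) = 0

Step 1: df = sum_i (∂f/∂x_i) dx_i = (z*(2*x - z)) dx + (0) dy + (x*(x - 2*z)) dz.
Step 2: Apply d again. Using the 1-form formula, the coefficient of dx ∧ dy in d(df) is ∂^2 f/∂x ∂y - ∂^2 f/∂y ∂x = (0) - (0) = 0 (equality of mixed partials for smooth f).
Similarly for dx ∧ dz and dy ∧ dz — all coefficients vanish. So d(df) = 0.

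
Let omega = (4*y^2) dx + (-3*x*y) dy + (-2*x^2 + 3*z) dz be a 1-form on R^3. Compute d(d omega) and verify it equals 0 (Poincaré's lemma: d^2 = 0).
d(d omega) = 0

Step 1: d omega = sum_{i<j} (∂f_j/∂x_i - ∂f_i/∂x_j) dx_i ∧ dx_j:
  coeff of dx ∧ dy: -11*y
  coeff of dx ∧ dz: -4*x
  coeff of dy ∧ dz: 0
Step 2: Apply d again to each 2-form coefficient. The only possible 3-form in R^3 is dx ∧ dy ∧ dz, with coefficient
  ∂(coeff of dy∧dz)/∂x - ∂(coeff of dx∧dz)/∂y + ∂(coeff of dx∧dy)/∂z
  = ∂/∂x (0) - ∂/∂y (-4*x) + ∂/∂z (-11*y).
Each of these terms simplifies to sums of mixed partials that cancel in pairs. The result is 0 (by equality of mixed partials for smooth functions — Schwarz / Clairaut).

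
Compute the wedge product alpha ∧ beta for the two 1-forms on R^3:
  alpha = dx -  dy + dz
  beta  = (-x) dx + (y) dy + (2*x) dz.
alpha ∧ beta = (-x + y) dx ∧ dy + (3*x) dx ∧ dz + (-2*x - y) dy ∧ dz

Distribute the wedge, using dx_i ∧ dx_j = -dx_j ∧ dx_i and dx_i ∧ dx_i = 0. For each pair (i, j) with i < j, the coefficient of dx_i ∧ dx_j in alpha ∧ beta is (alpha_i * beta_j - alpha_j * beta_i). Collecting: alpha ∧ beta = (-x + y) dx ∧ dy + (3*x) dx ∧ dz + (-2*x - y) dy ∧ dz.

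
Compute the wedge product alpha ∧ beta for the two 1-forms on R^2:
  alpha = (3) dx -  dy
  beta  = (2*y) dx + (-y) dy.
alpha ∧ beta = (-y) dx ∧ dy

Distribute the wedge, using dx_i ∧ dx_j = -dx_j ∧ dx_i and dx_i ∧ dx_i = 0. For each pair (i, j) with i < j, the coefficient of dx_i ∧ dx_j in alpha ∧ beta is (alpha_i * beta_j - alpha_j * beta_i). Collecting: alpha ∧ beta = (-y) dx ∧ dy.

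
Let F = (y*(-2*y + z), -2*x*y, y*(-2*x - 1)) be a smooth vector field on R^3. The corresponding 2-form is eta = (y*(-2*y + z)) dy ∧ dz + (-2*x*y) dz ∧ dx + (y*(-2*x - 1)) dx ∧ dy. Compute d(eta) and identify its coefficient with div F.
d(eta) = (-2*x) dx ∧ dy ∧ dz; div F = -2*x

For a 2-form in R^3 of the form above, applying d gives a 3-form with coefficient ∂P/∂x + ∂Q/∂y + ∂R/∂z:
  ∂P/∂x = 0
  ∂Q/∂y = -2*x
  ∂R/∂z = 0
Sum = -2*x, which is exactly div F.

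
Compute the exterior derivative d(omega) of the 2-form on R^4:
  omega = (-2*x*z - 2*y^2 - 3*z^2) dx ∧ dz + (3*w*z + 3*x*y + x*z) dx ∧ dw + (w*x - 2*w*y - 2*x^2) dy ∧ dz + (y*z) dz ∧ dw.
d(omega) = (w - 4*x + 4*y) dx ∧ dy ∧ dz + (-3*x) dx ∧ dy ∧ dw + (-3*w - x) dx ∧ dz ∧ dw + (x - 2*y + z) dy ∧ dz ∧ dw

For a 2-form omega = sum_{i<j} g_{ij} dx_i ∧ dx_j, the exterior derivative is
  d(omega) = sum_{i<j} d(g_{ij}) ∧ dx_i ∧ dx_j = sum_{i<j, k} (∂g_{ij}/∂x_k) dx_k ∧ dx_i ∧ dx_j.
Expand each term, using dx_k ∧ dx_i ∧ dx_j = sgn(permutation) dx_{(a)} ∧ dx_{(b)} ∧ dx_{(c)} with (a < b < c) sorted:
  d(-2*x*z - 2*y^2 - 3*z^2) includes (∂/∂y)(-2*x*z - 2*y^2 - 3*z^2) dy = (-4*y) dy, which multiplied by dx ∧ dz gives (4*y) dx ∧ dy ∧ dz
  d(3*w*z + 3*x*y + x*z) includes (∂/∂y)(3*w*z + 3*x*y + x*z) dy = (3*x) dy, which multiplied by dx ∧ dw gives (-3*x) dx ∧ dy ∧ dw
  d(3*w*z + 3*x*y + x*z) includes (∂/∂z)(3*w*z + 3*x*y + x*z) dz = (3*w + x) dz, which multiplied by dx ∧ dw gives (-3*w - x) dx ∧ dz ∧ dw
  d(w*x - 2*w*y - 2*x^2) includes (∂/∂x)(w*x - 2*w*y - 2*x^2) dx = (w - 4*x) dx, which multiplied by dy ∧ dz gives (w - 4*x) dx ∧ dy ∧ dz
  d(w*x - 2*w*y - 2*x^2) includes (∂/∂w)(w*x - 2*w*y - 2*x^2) dw = (x - 2*y) dw, which multiplied by dy ∧ dz gives (x - 2*y) dy ∧ dz ∧ dw
  d(y*z) includes (∂/∂y)(y*z) dy = (z) dy, which multiplied by dz ∧ dw gives (z) dy ∧ dz ∧ dw
Collecting like 3-forms: d(omega) = (w - 4*x + 4*y) dx ∧ dy ∧ dz + (-3*x) dx ∧ dy ∧ dw + (-3*w - x) dx ∧ dz ∧ dw + (x - 2*y + z) dy ∧ dz ∧ dw.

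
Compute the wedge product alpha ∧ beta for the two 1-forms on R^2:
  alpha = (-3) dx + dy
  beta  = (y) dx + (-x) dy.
alpha ∧ beta = (3*x - y) dx ∧ dy

Distribute the wedge, using dx_i ∧ dx_j = -dx_j ∧ dx_i and dx_i ∧ dx_i = 0. For each pair (i, j) with i < j, the coefficient of dx_i ∧ dx_j in alpha ∧ beta is (alpha_i * beta_j - alpha_j * beta_i). Collecting: alpha ∧ beta = (3*x - y) dx ∧ dy.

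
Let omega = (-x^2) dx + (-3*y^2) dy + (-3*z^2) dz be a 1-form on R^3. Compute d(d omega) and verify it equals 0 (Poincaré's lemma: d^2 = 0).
d(d omega) = 0

Step 1: d omega = sum_{i<j} (∂f_j/∂x_i - ∂f_i/∂x_j) dx_i ∧ dx_j:
  coeff of dx ∧ dy: 0
  coeff of dx ∧ dz: 0
  coeff of dy ∧ dz: 0
Step 2: Apply d again to each 2-form coefficient. The only possible 3-form in R^3 is dx ∧ dy ∧ dz, with coefficient
  ∂(coeff of dy∧dz)/∂x - ∂(coeff of dx∧dz)/∂y + ∂(coeff of dx∧dy)/∂z
  = ∂/∂x (0) - ∂/∂y (0) + ∂/∂z (0).
Each of these terms simplifies to sums of mixed partials that cancel in pairs. The result is 0 (by equality of mixed partials for smooth functions — Schwarz / Clairaut).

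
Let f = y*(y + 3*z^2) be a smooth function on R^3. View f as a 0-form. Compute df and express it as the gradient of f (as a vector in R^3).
df = (0) dx + (2*y + 3*z^2) dy + (6*y*z) dz; grad f = (0, 2*y + 3*z^2, 6*y*z)

For a 0-form f, d f = (∂f/∂x) dx + (∂f/∂y) dy + (∂f/∂z) dz. The components of the vector representation are exactly the entries of grad f in Cartesian coordinates:
  ∂f/∂x = 0
  ∂f/∂y = 2*y + 3*z^2
  ∂f/∂z = 6*y*z.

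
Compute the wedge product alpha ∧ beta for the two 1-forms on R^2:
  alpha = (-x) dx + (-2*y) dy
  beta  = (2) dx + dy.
alpha ∧ beta = (-x + 4*y) dx ∧ dy

Distribute the wedge, using dx_i ∧ dx_j = -dx_j ∧ dx_i and dx_i ∧ dx_i = 0. For each pair (i, j) with i < j, the coefficient of dx_i ∧ dx_j in alpha ∧ beta is (alpha_i * beta_j - alpha_j * beta_i). Collecting: alpha ∧ beta = (-x + 4*y) dx ∧ dy.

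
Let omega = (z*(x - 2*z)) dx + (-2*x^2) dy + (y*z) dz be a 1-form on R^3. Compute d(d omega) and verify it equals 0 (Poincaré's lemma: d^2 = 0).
d(d omega) = 0

Step 1: d omega = sum_{i<j} (∂f_j/∂x_i - ∂f_i/∂x_j) dx_i ∧ dx_j:
  coeff of dx ∧ dy: -4*x
  coeff of dx ∧ dz: -x + 4*z
  coeff of dy ∧ dz: z
Step 2: Apply d again to each 2-form coefficient. The only possible 3-form in R^3 is dx ∧ dy ∧ dz, with coefficient
  ∂(coeff of dy∧dz)/∂x - ∂(coeff of dx∧dz)/∂y + ∂(coeff of dx∧dy)/∂z
  = ∂/∂x (z) - ∂/∂y (-x + 4*z) + ∂/∂z (-4*x).
Each of these terms simplifies to sums of mixed partials that cancel in pairs. The result is 0 (by equality of mixed partials for smooth functions — Schwarz / Clairaut).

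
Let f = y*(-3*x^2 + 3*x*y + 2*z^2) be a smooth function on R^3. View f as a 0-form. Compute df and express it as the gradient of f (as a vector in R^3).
df = (3*y*(-2*x + y)) dx + (-3*x^2 + 6*x*y + 2*z^2) dy + (4*y*z) dz; grad f = (3*y*(-2*x + y), -3*x^2 + 6*x*y + 2*z^2, 4*y*z)

For a 0-form f, d f = (∂f/∂x) dx + (∂f/∂y) dy + (∂f/∂z) dz. The components of the vector representation are exactly the entries of grad f in Cartesian coordinates:
  ∂f/∂x = 3*y*(-2*x + y)
  ∂f/∂y = -3*x^2 + 6*x*y + 2*z^2
  ∂f/∂z = 4*y*z.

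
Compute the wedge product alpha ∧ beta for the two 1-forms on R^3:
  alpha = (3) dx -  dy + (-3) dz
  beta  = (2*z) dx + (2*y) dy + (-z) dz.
alpha ∧ beta = (6*y + 2*z) dx ∧ dy + (3*z) dx ∧ dz + (6*y + z) dy ∧ dz

Distribute the wedge, using dx_i ∧ dx_j = -dx_j ∧ dx_i and dx_i ∧ dx_i = 0. For each pair (i, j) with i < j, the coefficient of dx_i ∧ dx_j in alpha ∧ beta is (alpha_i * beta_j - alpha_j * beta_i). Collecting: alpha ∧ beta = (6*y + 2*z) dx ∧ dy + (3*z) dx ∧ dz + (6*y + z) dy ∧ dz.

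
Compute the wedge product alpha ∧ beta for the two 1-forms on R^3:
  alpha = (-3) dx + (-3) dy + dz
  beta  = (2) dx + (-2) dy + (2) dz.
alpha ∧ beta = (12) dx ∧ dy + (-8) dx ∧ dz + (-4) dy ∧ dz

Distribute the wedge, using dx_i ∧ dx_j = -dx_j ∧ dx_i and dx_i ∧ dx_i = 0. For each pair (i, j) with i < j, the coefficient of dx_i ∧ dx_j in alpha ∧ beta is (alpha_i * beta_j - alpha_j * beta_i). Collecting: alpha ∧ beta = (12) dx ∧ dy + (-8) dx ∧ dz + (-4) dy ∧ dz.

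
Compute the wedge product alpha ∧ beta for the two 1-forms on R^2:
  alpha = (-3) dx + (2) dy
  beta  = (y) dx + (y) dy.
alpha ∧ beta = (-5*y) dx ∧ dy

Distribute the wedge, using dx_i ∧ dx_j = -dx_j ∧ dx_i and dx_i ∧ dx_i = 0. For each pair (i, j) with i < j, the coefficient of dx_i ∧ dx_j in alpha ∧ beta is (alpha_i * beta_j - alpha_j * beta_i). Collecting: alpha ∧ beta = (-5*y) dx ∧ dy.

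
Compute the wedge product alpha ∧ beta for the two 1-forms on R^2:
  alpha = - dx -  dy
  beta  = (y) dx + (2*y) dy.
alpha ∧ beta = (-y) dx ∧ dy

Distribute the wedge, using dx_i ∧ dx_j = -dx_j ∧ dx_i and dx_i ∧ dx_i = 0. For each pair (i, j) with i < j, the coefficient of dx_i ∧ dx_j in alpha ∧ beta is (alpha_i * beta_j - alpha_j * beta_i). Collecting: alpha ∧ beta = (-y) dx ∧ dy.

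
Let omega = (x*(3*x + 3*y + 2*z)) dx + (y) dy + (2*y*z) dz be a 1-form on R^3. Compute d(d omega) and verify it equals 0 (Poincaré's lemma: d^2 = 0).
d(d omega) = 0

Step 1: d omega = sum_{i<j} (∂f_j/∂x_i - ∂f_i/∂x_j) dx_i ∧ dx_j:
  coeff of dx ∧ dy: -3*x
  coeff of dx ∧ dz: -2*x
  coeff of dy ∧ dz: 2*z
Step 2: Apply d again to each 2-form coefficient. The only possible 3-form in R^3 is dx ∧ dy ∧ dz, with coefficient
  ∂(coeff of dy∧dz)/∂x - ∂(coeff of dx∧dz)/∂y + ∂(coeff of dx∧dy)/∂z
  = ∂/∂x (2*z) - ∂/∂y (-2*x) + ∂/∂z (-3*x).
Each of these terms simplifies to sums of mixed partials that cancel in pairs. The result is 0 (by equality of mixed partials for smooth functions — Schwarz / Clairaut).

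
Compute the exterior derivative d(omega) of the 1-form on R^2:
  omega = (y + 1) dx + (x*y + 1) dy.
d(omega) = (y - 1) dx ∧ dy

For a 1-form omega = sum_i f_i dx_i, the exterior derivative is
  d(omega) = sum_{i < j} (∂f_j/∂x_i - ∂f_i/∂x_j) dx_i ∧ dx_j.
  coefficient of dx ∧ dy: ∂f_2/∂x - ∂f_1/∂y = ∂(x*y + 1)/∂x - ∂(y + 1)/∂y = y - 1
Assembling: d(omega) = (y - 1) dx ∧ dy.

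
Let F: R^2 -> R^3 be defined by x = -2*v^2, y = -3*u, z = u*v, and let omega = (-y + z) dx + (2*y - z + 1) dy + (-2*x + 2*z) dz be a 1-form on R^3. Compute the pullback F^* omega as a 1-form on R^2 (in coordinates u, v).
F^* omega = (2*u*v^2 + 3*u*v + 18*u + 4*v^3 - 3) du + (2*u*v*(u - 6)) dv

Using F^*(f dg) = (f ∘ F) d(g ∘ F), substitute each coordinate x_i by F_i(u, v) in f_i, and replace dx_i by d F_i = (∂F_i/∂u) du + (∂F_i/∂v) dv.
  For the x component: f_1(F) = u*(v + 3); d F_1 = (0) du + (-4*v) dv
  For the y component: f_2(F) = -u*v - 6*u + 1; d F_2 = (-3) du + (0) dv
  For the z component: f_3(F) = 2*v*(u + 2*v); d F_3 = (v) du + (u) dv
Combining and collecting du, dv coefficients:
  coeff of du: 2*u*v^2 + 3*u*v + 18*u + 4*v^3 - 3
  coeff of dv: 2*u*v*(u - 6)
F^* omega = (2*u*v^2 + 3*u*v + 18*u + 4*v^3 - 3) du + (2*u*v*(u - 6)) dv.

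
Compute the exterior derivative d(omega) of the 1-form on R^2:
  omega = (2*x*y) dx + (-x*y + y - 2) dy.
d(omega) = (-2*x - y) dx ∧ dy

For a 1-form omega = sum_i f_i dx_i, the exterior derivative is
  d(omega) = sum_{i < j} (∂f_j/∂x_i - ∂f_i/∂x_j) dx_i ∧ dx_j.
  coefficient of dx ∧ dy: ∂f_2/∂x - ∂f_1/∂y = ∂(-x*y + y - 2)/∂x - ∂(2*x*y)/∂y = -2*x - y
Assembling: d(omega) = (-2*x - y) dx ∧ dy.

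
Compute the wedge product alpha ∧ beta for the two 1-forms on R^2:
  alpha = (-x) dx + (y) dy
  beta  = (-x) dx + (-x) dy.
alpha ∧ beta = (x*(x + y)) dx ∧ dy

Distribute the wedge, using dx_i ∧ dx_j = -dx_j ∧ dx_i and dx_i ∧ dx_i = 0. For each pair (i, j) with i < j, the coefficient of dx_i ∧ dx_j in alpha ∧ beta is (alpha_i * beta_j - alpha_j * beta_i). Collecting: alpha ∧ beta = (x*(x + y)) dx ∧ dy.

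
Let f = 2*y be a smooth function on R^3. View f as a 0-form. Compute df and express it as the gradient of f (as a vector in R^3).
df = (0) dx + (2) dy + (0) dz; grad f = (0, 2, 0)

For a 0-form f, d f = (∂f/∂x) dx + (∂f/∂y) dy + (∂f/∂z) dz. The components of the vector representation are exactly the entries of grad f in Cartesian coordinates:
  ∂f/∂x = 0
  ∂f/∂y = 2
  ∂f/∂z = 0.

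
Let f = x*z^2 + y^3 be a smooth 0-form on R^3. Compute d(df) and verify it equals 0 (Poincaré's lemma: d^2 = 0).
d(df) = 0

Step 1: df = sum_i (∂f/∂x_i) dx_i = (z^2) dx + (3*y^2) dy + (2*x*z) dz.
Step 2: Apply d again. Using the 1-form formula, the coefficient of dx ∧ dy in d(df) is ∂^2 f/∂x ∂y - ∂^2 f/∂y ∂x = (0) - (0) = 0 (equality of mixed partials for smooth f).
Similarly for dx ∧ dz and dy ∧ dz — all coefficients vanish. So d(df) = 0.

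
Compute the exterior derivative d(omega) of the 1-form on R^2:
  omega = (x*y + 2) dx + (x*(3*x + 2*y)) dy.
d(omega) = (5*x + 2*y) dx ∧ dy

For a 1-form omega = sum_i f_i dx_i, the exterior derivative is
  d(omega) = sum_{i < j} (∂f_j/∂x_i - ∂f_i/∂x_j) dx_i ∧ dx_j.
  coefficient of dx ∧ dy: ∂f_2/∂x - ∂f_1/∂y = ∂(x*(3*x + 2*y))/∂x - ∂(x*y + 2)/∂y = 5*x + 2*y
Assembling: d(omega) = (5*x + 2*y) dx ∧ dy.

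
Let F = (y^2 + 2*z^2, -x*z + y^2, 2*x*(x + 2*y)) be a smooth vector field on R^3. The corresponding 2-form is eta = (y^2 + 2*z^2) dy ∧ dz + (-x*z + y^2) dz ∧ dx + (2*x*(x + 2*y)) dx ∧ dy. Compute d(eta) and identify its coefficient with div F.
d(eta) = (2*y) dx ∧ dy ∧ dz; div F = 2*y

For a 2-form in R^3 of the form above, applying d gives a 3-form with coefficient ∂P/∂x + ∂Q/∂y + ∂R/∂z:
  ∂P/∂x = 0
  ∂Q/∂y = 2*y
  ∂R/∂z = 0
Sum = 2*y, which is exactly div F.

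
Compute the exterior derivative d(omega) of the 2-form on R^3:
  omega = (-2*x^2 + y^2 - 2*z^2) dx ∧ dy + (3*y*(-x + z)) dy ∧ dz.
d(omega) = (-3*y - 4*z) dx ∧ dy ∧ dz

For a 2-form omega = sum_{i<j} g_{ij} dx_i ∧ dx_j, the exterior derivative is
  d(omega) = sum_{i<j} d(g_{ij}) ∧ dx_i ∧ dx_j = sum_{i<j, k} (∂g_{ij}/∂x_k) dx_k ∧ dx_i ∧ dx_j.
Expand each term, using dx_k ∧ dx_i ∧ dx_j = sgn(permutation) dx_{(a)} ∧ dx_{(b)} ∧ dx_{(c)} with (a < b < c) sorted:
  d(-2*x^2 + y^2 - 2*z^2) includes (∂/∂z)(-2*x^2 + y^2 - 2*z^2) dz = (-4*z) dz, which multiplied by dx ∧ dy gives (-4*z) dx ∧ dy ∧ dz
  d(3*y*(-x + z)) includes (∂/∂x)(3*y*(-x + z)) dx = (-3*y) dx, which multiplied by dy ∧ dz gives (-3*y) dx ∧ dy ∧ dz
Collecting like 3-forms: d(omega) = (-3*y - 4*z) dx ∧ dy ∧ dz.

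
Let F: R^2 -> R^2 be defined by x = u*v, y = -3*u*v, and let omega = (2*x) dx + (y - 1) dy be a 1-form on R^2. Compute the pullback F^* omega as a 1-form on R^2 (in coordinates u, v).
F^* omega = (v*(11*u*v + 3)) du + (u*(11*u*v + 3)) dv

Using F^*(f dg) = (f ∘ F) d(g ∘ F), substitute each coordinate x_i by F_i(u, v) in f_i, and replace dx_i by d F_i = (∂F_i/∂u) du + (∂F_i/∂v) dv.
  For the x component: f_1(F) = 2*u*v; d F_1 = (v) du + (u) dv
  For the y component: f_2(F) = -3*u*v - 1; d F_2 = (-3*v) du + (-3*u) dv
Combining and collecting du, dv coefficients:
  coeff of du: v*(11*u*v + 3)
  coeff of dv: u*(11*u*v + 3)
F^* omega = (v*(11*u*v + 3)) du + (u*(11*u*v + 3)) dv.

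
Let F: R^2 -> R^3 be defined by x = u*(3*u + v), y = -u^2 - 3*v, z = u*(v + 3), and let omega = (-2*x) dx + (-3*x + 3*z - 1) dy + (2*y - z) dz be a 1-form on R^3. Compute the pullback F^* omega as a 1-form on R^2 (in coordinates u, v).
F^* omega = (-18*u^3 - 20*u^2*v - 24*u^2 - 3*u*v^2 - 6*u*v - 7*u - 6*v^2 - 18*v) du + (-8*u^3 - 3*u^2*v + 24*u^2 - 6*u*v - 27*u + 3) dv

Using F^*(f dg) = (f ∘ F) d(g ∘ F), substitute each coordinate x_i by F_i(u, v) in f_i, and replace dx_i by d F_i = (∂F_i/∂u) du + (∂F_i/∂v) dv.
  For the x component: f_1(F) = 2*u*(-3*u - v); d F_1 = (6*u + v) du + (u) dv
  For the y component: f_2(F) = -9*u^2 + 9*u - 1; d F_2 = (-2*u) du + (-3) dv
  For the z component: f_3(F) = -2*u^2 - u*v - 3*u - 6*v; d F_3 = (v + 3) du + (u) dv
Combining and collecting du, dv coefficients:
  coeff of du: -18*u^3 - 20*u^2*v - 24*u^2 - 3*u*v^2 - 6*u*v - 7*u - 6*v^2 - 18*v
  coeff of dv: -8*u^3 - 3*u^2*v + 24*u^2 - 6*u*v - 27*u + 3
F^* omega = (-18*u^3 - 20*u^2*v - 24*u^2 - 3*u*v^2 - 6*u*v - 7*u - 6*v^2 - 18*v) du + (-8*u^3 - 3*u^2*v + 24*u^2 - 6*u*v - 27*u + 3) dv.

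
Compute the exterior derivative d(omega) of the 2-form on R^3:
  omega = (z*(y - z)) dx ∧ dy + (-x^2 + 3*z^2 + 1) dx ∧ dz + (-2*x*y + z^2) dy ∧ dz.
d(omega) = (-y - 2*z) dx ∧ dy ∧ dz

For a 2-form omega = sum_{i<j} g_{ij} dx_i ∧ dx_j, the exterior derivative is
  d(omega) = sum_{i<j} d(g_{ij}) ∧ dx_i ∧ dx_j = sum_{i<j, k} (∂g_{ij}/∂x_k) dx_k ∧ dx_i ∧ dx_j.
Expand each term, using dx_k ∧ dx_i ∧ dx_j = sgn(permutation) dx_{(a)} ∧ dx_{(b)} ∧ dx_{(c)} with (a < b < c) sorted:
  d(z*(y - z)) includes (∂/∂z)(z*(y - z)) dz = (y - 2*z) dz, which multiplied by dx ∧ dy gives (y - 2*z) dx ∧ dy ∧ dz
  d(-2*x*y + z^2) includes (∂/∂x)(-2*x*y + z^2) dx = (-2*y) dx, which multiplied by dy ∧ dz gives (-2*y) dx ∧ dy ∧ dz
Collecting like 3-forms: d(omega) = (-y - 2*z) dx ∧ dy ∧ dz.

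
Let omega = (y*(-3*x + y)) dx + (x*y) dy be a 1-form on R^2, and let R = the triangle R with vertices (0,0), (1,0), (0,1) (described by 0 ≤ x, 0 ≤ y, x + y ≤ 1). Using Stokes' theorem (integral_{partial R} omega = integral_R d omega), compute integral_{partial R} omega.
integral_(partial R) omega = 1/3

Stokes: integral_partial_R omega = integral_R d omega with d omega = (∂Q/∂x - ∂P/∂y) dx ∧ dy.
  ∂Q/∂x = y
  ∂P/∂y = -3*x + 2*y
  integrand = ∂Q/∂x - ∂P/∂y = 3*x - y.
Integrating over R: integral_0^1 integral_0^{1-x} (3*x - y) dy dx = 1/3.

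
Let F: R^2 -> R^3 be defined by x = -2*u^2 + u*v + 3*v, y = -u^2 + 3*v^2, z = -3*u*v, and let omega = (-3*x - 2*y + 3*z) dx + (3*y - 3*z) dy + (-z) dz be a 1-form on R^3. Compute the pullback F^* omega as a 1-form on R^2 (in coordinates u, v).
F^* omega = (-26*u^3 + 38*u^2*v - 15*u*v^2 + 36*u*v - 6*v^3 - 9*v^2) du + (8*u^3 - 39*u^2*v + 24*u^2 + 48*u*v^2 - 45*u*v + 54*v^3 - 18*v^2 - 27*v) dv

Using F^*(f dg) = (f ∘ F) d(g ∘ F), substitute each coordinate x_i by F_i(u, v) in f_i, and replace dx_i by d F_i = (∂F_i/∂u) du + (∂F_i/∂v) dv.
  For the x component: f_1(F) = 8*u^2 - 12*u*v - 6*v^2 - 9*v; d F_1 = (-4*u + v) du + (u + 3) dv
  For the y component: f_2(F) = -3*u^2 + 9*u*v + 9*v^2; d F_2 = (-2*u) du + (6*v) dv
  For the z component: f_3(F) = 3*u*v; d F_3 = (-3*v) du + (-3*u) dv
Combining and collecting du, dv coefficients:
  coeff of du: -26*u^3 + 38*u^2*v - 15*u*v^2 + 36*u*v - 6*v^3 - 9*v^2
  coeff of dv: 8*u^3 - 39*u^2*v + 24*u^2 + 48*u*v^2 - 45*u*v + 54*v^3 - 18*v^2 - 27*v
F^* omega = (-26*u^3 + 38*u^2*v - 15*u*v^2 + 36*u*v - 6*v^3 - 9*v^2) du + (8*u^3 - 39*u^2*v + 24*u^2 + 48*u*v^2 - 45*u*v + 54*v^3 - 18*v^2 - 27*v) dv.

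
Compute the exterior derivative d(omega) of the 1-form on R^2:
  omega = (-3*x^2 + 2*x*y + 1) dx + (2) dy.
d(omega) = (-2*x) dx ∧ dy

For a 1-form omega = sum_i f_i dx_i, the exterior derivative is
  d(omega) = sum_{i < j} (∂f_j/∂x_i - ∂f_i/∂x_j) dx_i ∧ dx_j.
  coefficient of dx ∧ dy: ∂f_2/∂x - ∂f_1/∂y = ∂(2)/∂x - ∂(-3*x^2 + 2*x*y + 1)/∂y = -2*x
Assembling: d(omega) = (-2*x) dx ∧ dy.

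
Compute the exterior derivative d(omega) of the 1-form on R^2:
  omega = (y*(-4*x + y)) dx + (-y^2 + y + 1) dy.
d(omega) = (4*x - 2*y) dx ∧ dy

For a 1-form omega = sum_i f_i dx_i, the exterior derivative is
  d(omega) = sum_{i < j} (∂f_j/∂x_i - ∂f_i/∂x_j) dx_i ∧ dx_j.
  coefficient of dx ∧ dy: ∂f_2/∂x - ∂f_1/∂y = ∂(-y^2 + y + 1)/∂x - ∂(y*(-4*x + y))/∂y = 4*x - 2*y
Assembling: d(omega) = (4*x - 2*y) dx ∧ dy.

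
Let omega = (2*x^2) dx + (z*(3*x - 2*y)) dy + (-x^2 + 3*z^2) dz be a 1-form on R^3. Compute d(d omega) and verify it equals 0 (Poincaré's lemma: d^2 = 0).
d(d omega) = 0

Step 1: d omega = sum_{i<j} (∂f_j/∂x_i - ∂f_i/∂x_j) dx_i ∧ dx_j:
  coeff of dx ∧ dy: 3*z
  coeff of dx ∧ dz: -2*x
  coeff of dy ∧ dz: -3*x + 2*y
Step 2: Apply d again to each 2-form coefficient. The only possible 3-form in R^3 is dx ∧ dy ∧ dz, with coefficient
  ∂(coeff of dy∧dz)/∂x - ∂(coeff of dx∧dz)/∂y + ∂(coeff of dx∧dy)/∂z
  = ∂/∂x (-3*x + 2*y) - ∂/∂y (-2*x) + ∂/∂z (3*z).
Each of these terms simplifies to sums of mixed partials that cancel in pairs. The result is 0 (by equality of mixed partials for smooth functions — Schwarz / Clairaut).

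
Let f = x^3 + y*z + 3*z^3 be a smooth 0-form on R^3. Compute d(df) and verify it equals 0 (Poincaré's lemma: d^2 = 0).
d(df) = 0

Step 1: df = sum_i (∂f/∂x_i) dx_i = (3*x^2) dx + (z) dy + (y + 9*z^2) dz.
Step 2: Apply d again. Using the 1-form formula, the coefficient of dx ∧ dy in d(df) is ∂^2 f/∂x ∂y - ∂^2 f/∂y ∂x = (0) - (0) = 0 (equality of mixed partials for smooth f).
Similarly for dx ∧ dz and dy ∧ dz — all coefficients vanish. So d(df) = 0.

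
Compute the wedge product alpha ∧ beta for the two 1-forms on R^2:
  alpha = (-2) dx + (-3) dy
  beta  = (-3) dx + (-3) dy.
alpha ∧ beta = (-3) dx ∧ dy

Distribute the wedge, using dx_i ∧ dx_j = -dx_j ∧ dx_i and dx_i ∧ dx_i = 0. For each pair (i, j) with i < j, the coefficient of dx_i ∧ dx_j in alpha ∧ beta is (alpha_i * beta_j - alpha_j * beta_i). Collecting: alpha ∧ beta = (-3) dx ∧ dy.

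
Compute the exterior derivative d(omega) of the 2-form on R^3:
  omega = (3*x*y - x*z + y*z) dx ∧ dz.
d(omega) = (-3*x - z) dx ∧ dy ∧ dz

For a 2-form omega = sum_{i<j} g_{ij} dx_i ∧ dx_j, the exterior derivative is
  d(omega) = sum_{i<j} d(g_{ij}) ∧ dx_i ∧ dx_j = sum_{i<j, k} (∂g_{ij}/∂x_k) dx_k ∧ dx_i ∧ dx_j.
Expand each term, using dx_k ∧ dx_i ∧ dx_j = sgn(permutation) dx_{(a)} ∧ dx_{(b)} ∧ dx_{(c)} with (a < b < c) sorted:
  d(3*x*y - x*z + y*z) includes (∂/∂y)(3*x*y - x*z + y*z) dy = (3*x + z) dy, which multiplied by dx ∧ dz gives (-3*x - z) dx ∧ dy ∧ dz
Collecting like 3-forms: d(omega) = (-3*x - z) dx ∧ dy ∧ dz.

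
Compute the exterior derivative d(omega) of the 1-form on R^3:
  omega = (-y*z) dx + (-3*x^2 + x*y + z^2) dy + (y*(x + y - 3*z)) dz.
d(omega) = (-6*x + y + z) dx ∧ dy + (2*y) dx ∧ dz + (x + 2*y - 5*z) dy ∧ dz

For a 1-form omega = sum_i f_i dx_i, the exterior derivative is
  d(omega) = sum_{i < j} (∂f_j/∂x_i - ∂f_i/∂x_j) dx_i ∧ dx_j.
  coefficient of dx ∧ dy: ∂f_2/∂x - ∂f_1/∂y = ∂(-3*x^2 + x*y + z^2)/∂x - ∂(-y*z)/∂y = -6*x + y + z
  coefficient of dx ∧ dz: ∂f_3/∂x - ∂f_1/∂z = ∂(y*(x + y - 3*z))/∂x - ∂(-y*z)/∂z = 2*y
  coefficient of dy ∧ dz: ∂f_3/∂y - ∂f_2/∂z = ∂(y*(x + y - 3*z))/∂y - ∂(-3*x^2 + x*y + z^2)/∂z = x + 2*y - 5*z
Assembling: d(omega) = (-6*x + y + z) dx ∧ dy + (2*y) dx ∧ dz + (x + 2*y - 5*z) dy ∧ dz.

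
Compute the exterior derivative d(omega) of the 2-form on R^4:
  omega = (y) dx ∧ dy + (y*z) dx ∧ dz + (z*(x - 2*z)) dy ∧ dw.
d(omega) = (-z) dx ∧ dy ∧ dz + (z) dx ∧ dy ∧ dw + (-x + 4*z) dy ∧ dz ∧ dw

For a 2-form omega = sum_{i<j} g_{ij} dx_i ∧ dx_j, the exterior derivative is
  d(omega) = sum_{i<j} d(g_{ij}) ∧ dx_i ∧ dx_j = sum_{i<j, k} (∂g_{ij}/∂x_k) dx_k ∧ dx_i ∧ dx_j.
Expand each term, using dx_k ∧ dx_i ∧ dx_j = sgn(permutation) dx_{(a)} ∧ dx_{(b)} ∧ dx_{(c)} with (a < b < c) sorted:
  d(y*z) includes (∂/∂y)(y*z) dy = (z) dy, which multiplied by dx ∧ dz gives (-z) dx ∧ dy ∧ dz
  d(z*(x - 2*z)) includes (∂/∂x)(z*(x - 2*z)) dx = (z) dx, which multiplied by dy ∧ dw gives (z) dx ∧ dy ∧ dw
  d(z*(x - 2*z)) includes (∂/∂z)(z*(x - 2*z)) dz = (x - 4*z) dz, which multiplied by dy ∧ dw gives (-x + 4*z) dy ∧ dz ∧ dw
Collecting like 3-forms: d(omega) = (-z) dx ∧ dy ∧ dz + (z) dx ∧ dy ∧ dw + (-x + 4*z) dy ∧ dz ∧ dw.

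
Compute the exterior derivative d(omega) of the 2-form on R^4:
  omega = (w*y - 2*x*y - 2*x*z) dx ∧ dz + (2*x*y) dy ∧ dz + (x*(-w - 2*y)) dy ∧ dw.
d(omega) = (-w + 2*x + 2*y) dx ∧ dy ∧ dz + (y) dx ∧ dz ∧ dw + (-w - 2*y) dx ∧ dy ∧ dw

For a 2-form omega = sum_{i<j} g_{ij} dx_i ∧ dx_j, the exterior derivative is
  d(omega) = sum_{i<j} d(g_{ij}) ∧ dx_i ∧ dx_j = sum_{i<j, k} (∂g_{ij}/∂x_k) dx_k ∧ dx_i ∧ dx_j.
Expand each term, using dx_k ∧ dx_i ∧ dx_j = sgn(permutation) dx_{(a)} ∧ dx_{(b)} ∧ dx_{(c)} with (a < b < c) sorted:
  d(w*y - 2*x*y - 2*x*z) includes (∂/∂y)(w*y - 2*x*y - 2*x*z) dy = (w - 2*x) dy, which multiplied by dx ∧ dz gives (-w + 2*x) dx ∧ dy ∧ dz
  d(w*y - 2*x*y - 2*x*z) includes (∂/∂w)(w*y - 2*x*y - 2*x*z) dw = (y) dw, which multiplied by dx ∧ dz gives (y) dx ∧ dz ∧ dw
  d(2*x*y) includes (∂/∂x)(2*x*y) dx = (2*y) dx, which multiplied by dy ∧ dz gives (2*y) dx ∧ dy ∧ dz
  d(x*(-w - 2*y)) includes (∂/∂x)(x*(-w - 2*y)) dx = (-w - 2*y) dx, which multiplied by dy ∧ dw gives (-w - 2*y) dx ∧ dy ∧ dw
Collecting like 3-forms: d(omega) = (-w + 2*x + 2*y) dx ∧ dy ∧ dz + (y) dx ∧ dz ∧ dw + (-w - 2*y) dx ∧ dy ∧ dw.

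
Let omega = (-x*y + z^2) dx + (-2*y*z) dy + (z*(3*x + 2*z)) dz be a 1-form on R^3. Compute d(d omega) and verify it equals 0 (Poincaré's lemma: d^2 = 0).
d(d omega) = 0

Step 1: d omega = sum_{i<j} (∂f_j/∂x_i - ∂f_i/∂x_j) dx_i ∧ dx_j:
  coeff of dx ∧ dy: x
  coeff of dx ∧ dz: z
  coeff of dy ∧ dz: 2*y
Step 2: Apply d again to each 2-form coefficient. The only possible 3-form in R^3 is dx ∧ dy ∧ dz, with coefficient
  ∂(coeff of dy∧dz)/∂x - ∂(coeff of dx∧dz)/∂y + ∂(coeff of dx∧dy)/∂z
  = ∂/∂x (2*y) - ∂/∂y (z) + ∂/∂z (x).
Each of these terms simplifies to sums of mixed partials that cancel in pairs. The result is 0 (by equality of mixed partials for smooth functions — Schwarz / Clairaut).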